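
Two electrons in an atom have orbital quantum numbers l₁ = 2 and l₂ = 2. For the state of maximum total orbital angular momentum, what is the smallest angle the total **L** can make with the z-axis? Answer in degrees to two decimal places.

θ_min ≈ 26.57°

The total orbital quantum number L ranges from |l₁ − l₂| to l₁ + l₂ in integer steps.
So L can be 0, 1, 2, 3, 4.
The maximum is L = 4, with |L_tot| = ℏ√(4·5) = 2√5 ℏ.
The minimum angle with z is arccos(4/√20) ≈ 26.57°.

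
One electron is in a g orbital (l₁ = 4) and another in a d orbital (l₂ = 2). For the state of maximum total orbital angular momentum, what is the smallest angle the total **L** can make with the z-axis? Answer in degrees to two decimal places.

L runs from |4 − 2| = 2 to 4 + 2 = 6.
Allowed values: L = 2, 3, 4, 5, 6.
The maximum is L = 6, with |L_tot| = ℏ√(6·7) = √42 ℏ.
The minimum angle with z is arccos(6/√42) ≈ 22.21°.

θ_min ≈ 22.21°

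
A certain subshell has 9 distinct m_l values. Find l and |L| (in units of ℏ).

9 = 2l + 1, so l = (9−1)/2 = 4.
Then |L| = √(l(l+1)) ℏ = 2√5 ℏ.

l = 4, |L| = 2√5 ℏ ≈ 4.472ℏ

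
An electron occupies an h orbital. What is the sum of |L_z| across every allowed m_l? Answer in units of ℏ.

Σ|L_z| = 30 ℏ

An h state has l = 5.
m_l ∈ {-5, -4, -3, -2, -1, 0, 1, 2, 3, 4, 5}.
Σ|m_l| = 2(1+2+…+5) = 30.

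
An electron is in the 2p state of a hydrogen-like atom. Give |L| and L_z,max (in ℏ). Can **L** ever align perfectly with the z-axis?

The 2p subshell has l = 1.
|L| = √2 ℏ ≈ 1.4142ℏ, while L_z,max = lℏ = 1ℏ.
Since |L| > L_z,max, the vector can never point exactly along z; the closest it comes is θ_min = arccos(1/√2) ≈ 45.0°.

No: L_z,max = 1ℏ < |L| = √2 ℏ ≈ 1.414ℏ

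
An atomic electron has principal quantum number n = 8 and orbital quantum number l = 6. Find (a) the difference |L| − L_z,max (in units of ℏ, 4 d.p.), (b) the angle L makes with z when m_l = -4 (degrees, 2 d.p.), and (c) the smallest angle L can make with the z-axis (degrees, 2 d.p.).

|L| − L_z,max = (√42 − 6)ℏ ≈ 0.4807ℏ.
For m_l = -4: cos θ = -4/√42, θ ≈ 128.11°.
cos θ_min = 6/√42, so θ_min ≈ 22.21°.

|L|−L_z,max ≈ 0.4807ℏ; θ(m_l=-4) ≈ 128.11°; θ_min ≈ 22.21°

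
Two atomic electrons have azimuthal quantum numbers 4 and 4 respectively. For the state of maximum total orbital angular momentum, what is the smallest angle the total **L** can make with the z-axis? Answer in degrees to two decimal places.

θ_min ≈ 19.47°

Angular momentum addition gives L = |l₁ − l₂|, …, l₁ + l₂.
Allowed values: L = 0, 1, 2, 3, 4, 5, 6, 7, 8.
The maximum is L = 8, with |L_tot| = ℏ√(8·9) = 6√2 ℏ.
The minimum angle with z is arccos(8/√72) ≈ 19.47°.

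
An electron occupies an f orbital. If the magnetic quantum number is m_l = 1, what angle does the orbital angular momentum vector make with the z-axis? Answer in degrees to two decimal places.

θ ≈ 73.22°

For an f orbital, l = 3.
|L| = ℏ√(l(l+1)) = 2√3 ℏ.
L_z = m_l ℏ = 1ℏ.
cos θ = L_z/|L| = 1/√12, so θ ≈ 73.22°.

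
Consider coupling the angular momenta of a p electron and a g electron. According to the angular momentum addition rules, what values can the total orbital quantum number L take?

By the triangle rule, |l₁ − l₂| ≤ L ≤ l₁ + l₂.
So L can be 3, 4, 5.

L = 3, 4, 5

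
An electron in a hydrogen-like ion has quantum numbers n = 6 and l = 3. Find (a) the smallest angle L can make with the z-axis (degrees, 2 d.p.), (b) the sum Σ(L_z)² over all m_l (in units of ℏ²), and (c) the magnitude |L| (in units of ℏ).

cos θ_min = 3/√12, so θ_min ≈ 30.00°.
Σ m_l² = 28, so Σ(L_z)² = 28 ℏ².
|L| = ℏ√(3·4) = 2√3 ℏ ≈ 3.464ℏ.

θ_min ≈ 30.00°; Σ(L_z)² = 28 ℏ²; |L| = 2√3 ℏ ≈ 3.464ℏ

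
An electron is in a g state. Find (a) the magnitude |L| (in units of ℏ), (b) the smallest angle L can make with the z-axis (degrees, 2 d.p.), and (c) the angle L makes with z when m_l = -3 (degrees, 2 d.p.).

|L| = 2√5 ℏ ≈ 4.472ℏ; θ_min ≈ 26.57°; θ(m_l=-3) ≈ 132.13°

A g state has l = 4.
|L| = ℏ√(4·5) = 2√5 ℏ ≈ 4.472ℏ.
cos θ_min = 4/√20, so θ_min ≈ 26.57°.
For m_l = -3: cos θ = -3/√20, θ ≈ 132.13°.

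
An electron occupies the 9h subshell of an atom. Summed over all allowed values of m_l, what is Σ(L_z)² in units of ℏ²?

For 9h, l = 5.
m_l ∈ {-5, -4, -3, -2, -1, 0, 1, 2, 3, 4, 5}.
Σ m_l² = l(l+1)(2l+1)/3 = 5·6·11/3 = 110.

Σ(L_z)² = 110 ℏ²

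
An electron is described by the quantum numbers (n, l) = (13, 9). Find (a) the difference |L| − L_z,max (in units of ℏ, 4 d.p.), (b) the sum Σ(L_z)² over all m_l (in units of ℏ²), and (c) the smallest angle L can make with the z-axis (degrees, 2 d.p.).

|L| − L_z,max = (3√10 − 9)ℏ ≈ 0.4868ℏ.
Σ m_l² = 570, so Σ(L_z)² = 570 ℏ².
cos θ_min = 9/√90, so θ_min ≈ 18.43°.

|L|−L_z,max ≈ 0.4868ℏ; Σ(L_z)² = 570 ℏ²; θ_min ≈ 18.43°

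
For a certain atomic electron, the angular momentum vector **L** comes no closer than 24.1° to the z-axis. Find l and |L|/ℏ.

At minimum angle, m_l = l, so cos θ = l/√(l(l+1)); cos²θ = l/(l+1) = 0.8333.
Thus l = 0.8333/(1 − 0.8333) ≈ 5.
Then |L| = ℏ√(5·6) = √30 ℏ.

l = 5, |L| = √30 ℏ ≈ 5.477ℏ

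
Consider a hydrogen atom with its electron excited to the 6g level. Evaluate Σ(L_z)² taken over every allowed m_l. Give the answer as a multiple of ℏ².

The 6g level has l = 4.
m_l runs from −4 to 4, i.e. {-4, -3, -2, -1, 0, 1, 2, 3, 4}.
Σ m_l² = l(l+1)(2l+1)/3 = 4·5·9/3 = 60.

Σ(L_z)² = 60 ℏ²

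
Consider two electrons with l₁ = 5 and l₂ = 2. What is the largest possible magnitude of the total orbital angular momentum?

|L_tot|_max = 2√14 ℏ ≈ 7.483ℏ

L runs from |5 − 2| = 3 to 5 + 2 = 7.
Allowed values: L = 3, 4, 5, 6, 7.
The largest magnitude corresponds to L = 7: |L_tot| = ℏ√(7·8) = 2√14 ℏ.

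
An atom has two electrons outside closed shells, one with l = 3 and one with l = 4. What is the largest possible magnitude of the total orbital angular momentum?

|L_tot|_max = 2√14 ℏ ≈ 7.483ℏ

L runs from |3 − 4| = 1 to 3 + 4 = 7.
So L can be 1, 2, 3, 4, 5, 6, 7.
The largest magnitude corresponds to L = 7: |L_tot| = ℏ√(7·8) = 2√14 ℏ.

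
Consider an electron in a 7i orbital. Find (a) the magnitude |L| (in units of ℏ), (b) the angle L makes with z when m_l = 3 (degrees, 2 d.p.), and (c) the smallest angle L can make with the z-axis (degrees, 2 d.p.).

|L| = √42 ℏ ≈ 6.481ℏ; θ(m_l=3) ≈ 62.42°; θ_min ≈ 22.21°

For 7i, l = 6.
|L| = ℏ√(6·7) = √42 ℏ ≈ 6.481ℏ.
For m_l = 3: cos θ = 3/√42, θ ≈ 62.42°.
cos θ_min = 6/√42, so θ_min ≈ 22.21°.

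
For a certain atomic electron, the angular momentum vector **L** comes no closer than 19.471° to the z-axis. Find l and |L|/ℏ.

l = 8, |L| = 6√2 ℏ ≈ 8.485ℏ

cos²θ_min = l/(l+1) = 0.8889.
Solving: l = 8.
Then |L| = ℏ√(8·9) = 6√2 ℏ.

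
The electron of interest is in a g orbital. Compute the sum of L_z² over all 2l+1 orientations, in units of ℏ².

Σ(L_z)² = 60 ℏ²

A g state has l = 4.
The allowed m_l values are -4, -3, -2, -1, 0, 1, 2, 3, 4.
Σ m_l² = l(l+1)(2l+1)/3 = 4·5·9/3 = 60.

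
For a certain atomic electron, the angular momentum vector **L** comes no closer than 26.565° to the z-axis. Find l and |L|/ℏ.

cos²θ_min = l/(l+1) = 0.8000.
l = cos²θ/sin²θ ≈ 4.
Then |L| = ℏ√(4·5) = 2√5 ℏ.

l = 4, |L| = 2√5 ℏ ≈ 4.472ℏ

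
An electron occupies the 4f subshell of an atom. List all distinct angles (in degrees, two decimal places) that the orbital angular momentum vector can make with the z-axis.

θ ∈ {30.00°, 54.74°, 73.22°, 90.00°, 106.78°, 125.26°, 150.00°}

4f means n = 4, l = 3.
|L|² = l(l+1)ℏ² = 12ℏ², so |L| = 2√3 ℏ.
cos θ = m_l/√12 for each m_l ∈ {-3, -2, -1, 0, 1, 2, 3}.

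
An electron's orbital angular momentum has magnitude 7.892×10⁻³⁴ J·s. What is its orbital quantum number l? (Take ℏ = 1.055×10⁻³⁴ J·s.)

l = 7

|L|/ℏ = (7.892×10⁻³⁴)/(1.055×10⁻³⁴) ≈ 7.481.
l(l+1) ≈ 7.481² ≈ 55.96, so l = 7.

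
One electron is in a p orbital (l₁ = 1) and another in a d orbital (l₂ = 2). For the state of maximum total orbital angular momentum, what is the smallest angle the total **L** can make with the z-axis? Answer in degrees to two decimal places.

θ_min ≈ 30.00°

The total orbital quantum number L ranges from |l₁ − l₂| to l₁ + l₂ in integer steps.
Allowed values: L = 1, 2, 3.
The maximum is L = 3, with |L_tot| = ℏ√(3·4) = 2√3 ℏ.
The minimum angle with z is arccos(3/√12) ≈ 30.00°.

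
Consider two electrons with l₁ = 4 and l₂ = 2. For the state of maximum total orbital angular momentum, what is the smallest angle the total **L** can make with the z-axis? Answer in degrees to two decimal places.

θ_min ≈ 22.21°

L runs from |4 − 2| = 2 to 4 + 2 = 6.
Allowed values: L = 2, 3, 4, 5, 6.
The maximum is L = 6, with |L_tot| = ℏ√(6·7) = √42 ℏ.
The minimum angle with z is arccos(6/√42) ≈ 22.21°.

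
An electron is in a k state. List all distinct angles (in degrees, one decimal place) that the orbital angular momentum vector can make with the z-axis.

θ ∈ {20.7°, 36.7°, 48.1°, 57.7°, 66.4°, 74.5°, 82.3°, 90.0°, 97.7°, 105.5°, 113.6°, 122.3°, 131.9°, 143.3°, 159.3°}

A k state has l = 7.
|L| = ℏ√(l(l+1)) = 2√14 ℏ.
cos θ = m_l/√56 for each m_l ∈ {-7, -6, -5, -4, -3, -2, -1, 0, 1, 2, 3, 4, 5, 6, 7}.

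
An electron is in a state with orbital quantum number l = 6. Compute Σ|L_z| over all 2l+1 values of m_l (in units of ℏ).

m_l ∈ {-6, -5, -4, -3, -2, -1, 0, 1, 2, 3, 4, 5, 6}.
Σ|m_l| = 2·6(6+1)/2 = 42.

Σ|L_z| = 42 ℏ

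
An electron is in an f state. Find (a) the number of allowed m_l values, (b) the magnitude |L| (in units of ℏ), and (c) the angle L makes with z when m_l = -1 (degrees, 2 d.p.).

7 values; |L| = 2√3 ℏ ≈ 3.464ℏ; θ(m_l=-1) ≈ 106.78°

The letter f corresponds to l = 3.
There are 2l+1 = 7 values of m_l.
|L| = ℏ√(3·4) = 2√3 ℏ ≈ 3.464ℏ.
For m_l = -1: cos θ = -1/√12, θ ≈ 106.78°.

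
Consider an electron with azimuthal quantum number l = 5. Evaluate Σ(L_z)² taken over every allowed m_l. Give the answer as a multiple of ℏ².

Σ(L_z)² = 110 ℏ²

m_l ∈ {-5, -4, -3, -2, -1, 0, 1, 2, 3, 4, 5}.
Summing m² from −5 to 5: Σ m_l² = 110.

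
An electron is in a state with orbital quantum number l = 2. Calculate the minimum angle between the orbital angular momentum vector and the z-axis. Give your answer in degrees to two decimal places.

|L|² = l(l+1)ℏ² = 6ℏ², so |L| = √6 ℏ.
The smallest angle corresponds to the largest L_z, i.e. m_l = l = 2, giving L_z = 2ℏ.
cos θ_min = 2/√6, so θ_min ≈ 35.26°.

θ_min ≈ 35.26°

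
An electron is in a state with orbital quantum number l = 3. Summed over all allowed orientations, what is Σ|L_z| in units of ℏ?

Σ|L_z| = 12 ℏ

m_l ∈ {-3, -2, -1, 0, 1, 2, 3}.
Σ|m_l| = 2(1+2+…+3) = 12.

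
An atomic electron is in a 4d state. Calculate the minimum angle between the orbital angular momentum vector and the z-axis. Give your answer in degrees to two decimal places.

θ_min ≈ 35.26°

For 4d, l = 2.
|L| = √(l(l+1)) ℏ = √6 ℏ.
The smallest angle corresponds to the largest L_z, i.e. m_l = l = 2, giving L_z = 2ℏ.
cos θ_min = 2/√6, so θ_min ≈ 35.26°.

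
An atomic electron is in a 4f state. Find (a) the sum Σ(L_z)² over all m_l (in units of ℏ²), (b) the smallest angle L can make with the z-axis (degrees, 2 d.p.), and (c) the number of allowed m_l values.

The 4f subshell has l = 3.
Σ m_l² = 28, so Σ(L_z)² = 28 ℏ².
cos θ_min = 3/√12, so θ_min ≈ 30.00°.
There are 2l+1 = 7 values of m_l.

Σ(L_z)² = 28 ℏ²; θ_min ≈ 30.00°; 7 values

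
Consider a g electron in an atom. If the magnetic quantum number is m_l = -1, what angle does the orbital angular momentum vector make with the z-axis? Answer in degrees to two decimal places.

For a g orbital, l = 4.
|L|² = l(l+1)ℏ² = 20ℏ², so |L| = 2√5 ℏ.
L_z = m_l ℏ = −1ℏ.
cos θ = L_z/|L| = -1/√20, so θ ≈ 102.92°.

θ ≈ 102.92°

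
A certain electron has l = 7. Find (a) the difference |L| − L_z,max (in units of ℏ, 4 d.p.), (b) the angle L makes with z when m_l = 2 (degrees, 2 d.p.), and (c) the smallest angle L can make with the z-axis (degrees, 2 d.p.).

|L| − L_z,max = (2√14 − 7)ℏ ≈ 0.4833ℏ.
For m_l = 2: cos θ = 2/√56, θ ≈ 74.50°.
cos θ_min = 7/√56, so θ_min ≈ 20.70°.

|L|−L_z,max ≈ 0.4833ℏ; θ(m_l=2) ≈ 74.50°; θ_min ≈ 20.70°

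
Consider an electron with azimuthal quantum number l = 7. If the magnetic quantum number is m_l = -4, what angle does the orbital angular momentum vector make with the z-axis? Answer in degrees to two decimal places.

θ ≈ 122.31°

|L|² = l(l+1)ℏ² = 56ℏ², so |L| = 2√14 ℏ.
L_z = m_l ℏ = −4ℏ.
cos θ = L_z/|L| = -4/√56, so θ ≈ 122.31°.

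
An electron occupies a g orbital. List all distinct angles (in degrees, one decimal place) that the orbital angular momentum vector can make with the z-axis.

A g state has l = 4.
|L| = ℏ√(l(l+1)) = 2√5 ℏ.
cos θ = m_l/√20 for each m_l ∈ {-4, -3, -2, -1, 0, 1, 2, 3, 4}.

θ ∈ {26.6°, 47.9°, 63.4°, 77.1°, 90.0°, 102.9°, 116.6°, 132.1°, 153.4°}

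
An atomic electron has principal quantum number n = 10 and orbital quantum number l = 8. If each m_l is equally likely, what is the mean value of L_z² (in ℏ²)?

m_l runs from −8 to 8, i.e. {-8, -7, -6, -5, -4, -3, -2, -1, 0, 1, 2, 3, 4, 5, 6, 7, 8}.
Average of L_z² over 17 states: 408/17 ℏ² = 24 ℏ².

⟨L_z²⟩ = 24 ℏ²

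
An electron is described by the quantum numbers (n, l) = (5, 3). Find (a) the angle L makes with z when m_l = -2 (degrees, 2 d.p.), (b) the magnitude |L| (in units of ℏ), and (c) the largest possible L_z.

θ(m_l=-2) ≈ 125.26°; |L| = 2√3 ℏ ≈ 3.464ℏ; L_z,max = 3ℏ

For m_l = -2: cos θ = -2/√12, θ ≈ 125.26°.
|L| = ℏ√(3·4) = 2√3 ℏ ≈ 3.464ℏ.
L_z,max = lℏ = 3ℏ.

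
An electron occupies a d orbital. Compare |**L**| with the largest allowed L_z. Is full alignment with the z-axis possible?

No: L_z,max = 2ℏ < |L| = √6 ℏ ≈ 2.449ℏ

The letter d corresponds to l = 2.
|L| = √6 ℏ ≈ 2.4495ℏ, while L_z,max = lℏ = 2ℏ.
Since |L| > L_z,max, the vector can never point exactly along z; the closest it comes is θ_min = arccos(2/√6) ≈ 35.3°.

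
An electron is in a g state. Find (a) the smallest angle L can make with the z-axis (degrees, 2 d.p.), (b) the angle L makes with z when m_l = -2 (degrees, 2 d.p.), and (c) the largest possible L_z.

θ_min ≈ 26.57°; θ(m_l=-2) ≈ 116.57°; L_z,max = 4ℏ

A g state has l = 4.
cos θ_min = 4/√20, so θ_min ≈ 26.57°.
For m_l = -2: cos θ = -2/√20, θ ≈ 116.57°.
L_z,max = lℏ = 4ℏ.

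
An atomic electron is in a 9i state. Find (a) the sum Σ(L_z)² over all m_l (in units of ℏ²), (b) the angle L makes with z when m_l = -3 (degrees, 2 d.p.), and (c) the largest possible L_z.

Σ(L_z)² = 182 ℏ²; θ(m_l=-3) ≈ 117.58°; L_z,max = 6ℏ

For 9i, l = 6.
Σ m_l² = 182, so Σ(L_z)² = 182 ℏ².
For m_l = -3: cos θ = -3/√42, θ ≈ 117.58°.
L_z,max = lℏ = 6ℏ.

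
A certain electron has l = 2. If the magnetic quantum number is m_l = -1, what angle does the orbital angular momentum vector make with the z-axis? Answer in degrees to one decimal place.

θ ≈ 114.1°

|L| = √(l(l+1)) ℏ = √6 ℏ.
L_z = m_l ℏ = −1ℏ.
cos θ = L_z/|L| = -1/√6, so θ ≈ 114.1°.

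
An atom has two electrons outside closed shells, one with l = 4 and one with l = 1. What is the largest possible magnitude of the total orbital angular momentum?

|L_tot|_max = √30 ℏ ≈ 5.477ℏ

The total orbital quantum number L ranges from |l₁ − l₂| to l₁ + l₂ in integer steps.
L ∈ {3, 4, 5}.
The largest magnitude corresponds to L = 5: |L_tot| = ℏ√(5·6) = √30 ℏ.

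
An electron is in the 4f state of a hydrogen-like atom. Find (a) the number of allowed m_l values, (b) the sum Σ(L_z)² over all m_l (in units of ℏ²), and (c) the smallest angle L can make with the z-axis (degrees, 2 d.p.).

For 4f, l = 3.
There are 2l+1 = 7 values of m_l.
Σ m_l² = 28, so Σ(L_z)² = 28 ℏ².
cos θ_min = 3/√12, so θ_min ≈ 30.00°.

7 values; Σ(L_z)² = 28 ℏ²; θ_min ≈ 30.00°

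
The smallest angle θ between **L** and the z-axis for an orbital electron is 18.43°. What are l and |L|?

cos θ_min = l/√(l(l+1)) = √(l/(l+1)), so l/(l+1) = cos²(18.43°) = 0.9001.
l = cos²θ/sin²θ ≈ 9.
Then |L| = ℏ√(9·10) = 3√10 ℏ.

l = 9, |L| = 3√10 ℏ ≈ 9.487ℏ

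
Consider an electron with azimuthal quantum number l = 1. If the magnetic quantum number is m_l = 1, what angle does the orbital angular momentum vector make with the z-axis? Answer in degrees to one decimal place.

|L|² = l(l+1)ℏ² = 2ℏ², so |L| = √2 ℏ.
L_z = m_l ℏ = 1ℏ.
cos θ = L_z/|L| = 1/√2, so θ ≈ 45.0°.

θ ≈ 45.0°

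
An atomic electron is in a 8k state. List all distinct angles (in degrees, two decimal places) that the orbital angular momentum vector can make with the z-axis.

The 8k subshell has l = 7.
|L|² = l(l+1)ℏ² = 56ℏ², so |L| = 2√14 ℏ.
cos θ = m_l/√56 for each m_l ∈ {-7, -6, -5, -4, -3, -2, -1, 0, 1, 2, 3, 4, 5, 6, 7}.

θ ∈ {20.70°, 36.70°, 48.08°, 57.69°, 66.37°, 74.50°, 82.32°, 90.00°, 97.68°, 105.50°, 113.63°, 122.31°, 131.92°, 143.30°, 159.30°}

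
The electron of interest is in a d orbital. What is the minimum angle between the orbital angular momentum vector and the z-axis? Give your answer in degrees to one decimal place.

The letter d corresponds to l = 2.
|L|² = l(l+1)ℏ² = 6ℏ², so |L| = √6 ℏ.
The smallest angle corresponds to the largest L_z, i.e. m_l = l = 2, giving L_z = 2ℏ.
cos θ_min = 2/√6, so θ_min ≈ 35.3°.

θ_min ≈ 35.3°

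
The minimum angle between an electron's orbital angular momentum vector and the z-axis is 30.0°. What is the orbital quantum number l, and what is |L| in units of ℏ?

cos θ_min = l/√(l(l+1)) = √(l/(l+1)), so l/(l+1) = cos²(30.0°) = 0.7500.
Thus l = 0.7500/(1 − 0.7500) ≈ 3.
Then |L| = ℏ√(3·4) = 2√3 ℏ.

l = 3, |L| = 2√3 ℏ ≈ 3.464ℏ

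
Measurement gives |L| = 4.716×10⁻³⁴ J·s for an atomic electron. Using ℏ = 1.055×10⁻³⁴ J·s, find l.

l = 4

In units of ℏ, |L| ≈ 4.470.
l(l+1) ≈ 4.470² ≈ 19.98, so l = 4.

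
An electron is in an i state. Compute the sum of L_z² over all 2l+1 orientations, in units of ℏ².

For an i orbital, l = 6.
m_l runs from −6 to 6, i.e. {-6, -5, -4, -3, -2, -1, 0, 1, 2, 3, 4, 5, 6}.
Summing m² from −6 to 6: Σ m_l² = 182.

Σ(L_z)² = 182 ℏ²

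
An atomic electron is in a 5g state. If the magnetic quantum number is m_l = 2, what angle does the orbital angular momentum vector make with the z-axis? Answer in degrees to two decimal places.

θ ≈ 63.43°

5g means n = 5, l = 4.
|L| = √(l(l+1)) ℏ = 2√5 ℏ.
L_z = m_l ℏ = 2ℏ.
cos θ = L_z/|L| = 2/√20, so θ ≈ 63.43°.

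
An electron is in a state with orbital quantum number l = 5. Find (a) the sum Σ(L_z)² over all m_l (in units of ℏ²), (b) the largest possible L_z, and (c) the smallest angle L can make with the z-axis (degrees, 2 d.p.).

Σ(L_z)² = 110 ℏ²; L_z,max = 5ℏ; θ_min ≈ 24.09°

Σ m_l² = 110, so Σ(L_z)² = 110 ℏ².
L_z,max = lℏ = 5ℏ.
cos θ_min = 5/√30, so θ_min ≈ 24.09°.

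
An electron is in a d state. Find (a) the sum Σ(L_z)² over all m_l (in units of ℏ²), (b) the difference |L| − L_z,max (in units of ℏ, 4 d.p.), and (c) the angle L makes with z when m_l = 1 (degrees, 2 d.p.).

A d state has l = 2.
Σ m_l² = 10, so Σ(L_z)² = 10 ℏ².
|L| − L_z,max = (√6 − 2)ℏ ≈ 0.4495ℏ.
For m_l = 1: cos θ = 1/√6, θ ≈ 65.91°.

Σ(L_z)² = 10 ℏ²; |L|−L_z,max ≈ 0.4495ℏ; θ(m_l=1) ≈ 65.91°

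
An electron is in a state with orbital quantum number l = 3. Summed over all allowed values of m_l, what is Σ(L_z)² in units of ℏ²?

The allowed m_l values are -3, -2, -1, 0, 1, 2, 3.
Summing m² from −3 to 3: Σ m_l² = 28.

Σ(L_z)² = 28 ℏ²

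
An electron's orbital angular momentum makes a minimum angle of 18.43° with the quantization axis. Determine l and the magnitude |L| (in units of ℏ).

cos θ_min = l/√(l(l+1)) = √(l/(l+1)), so l/(l+1) = cos²(18.43°) = 0.9001.
l = cos²θ/sin²θ ≈ 9.
Then |L| = ℏ√(9·10) = 3√10 ℏ.

l = 9, |L| = 3√10 ℏ ≈ 9.487ℏ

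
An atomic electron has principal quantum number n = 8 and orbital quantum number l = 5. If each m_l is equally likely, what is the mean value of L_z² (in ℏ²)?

⟨L_z²⟩ = 10 ℏ²

The allowed m_l values are -5, -4, -3, -2, -1, 0, 1, 2, 3, 4, 5.
⟨L_z²⟩ = ℏ²·l(l+1)/3 = 10ℏ².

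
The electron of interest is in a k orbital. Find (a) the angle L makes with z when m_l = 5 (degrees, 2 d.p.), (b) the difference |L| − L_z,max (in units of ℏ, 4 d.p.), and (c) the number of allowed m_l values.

θ(m_l=5) ≈ 48.08°; |L|−L_z,max ≈ 0.4833ℏ; 15 values

The letter k corresponds to l = 7.
For m_l = 5: cos θ = 5/√56, θ ≈ 48.08°.
|L| − L_z,max = (2√14 − 7)ℏ ≈ 0.4833ℏ.
There are 2l+1 = 15 values of m_l.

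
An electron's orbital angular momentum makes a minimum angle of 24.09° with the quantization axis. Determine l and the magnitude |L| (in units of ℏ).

l = 5, |L| = √30 ℏ ≈ 5.477ℏ

cos²θ_min = l/(l+1) = 0.8334.
l = cos²θ/sin²θ ≈ 5.
Then |L| = ℏ√(5·6) = √30 ℏ.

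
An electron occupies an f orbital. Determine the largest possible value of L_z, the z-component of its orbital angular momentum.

F corresponds to l = 3.
L_z = m_l ℏ with m_l ∈ {−3, …, 3}; the maximum is m_l = 3.

L_z,max = 3ℏ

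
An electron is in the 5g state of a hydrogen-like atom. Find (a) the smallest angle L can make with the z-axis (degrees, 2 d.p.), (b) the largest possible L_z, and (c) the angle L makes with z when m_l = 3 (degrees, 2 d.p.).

5g means n = 5, l = 4.
cos θ_min = 4/√20, so θ_min ≈ 26.57°.
L_z,max = lℏ = 4ℏ.
For m_l = 3: cos θ = 3/√20, θ ≈ 47.87°.

θ_min ≈ 26.57°; L_z,max = 4ℏ; θ(m_l=3) ≈ 47.87°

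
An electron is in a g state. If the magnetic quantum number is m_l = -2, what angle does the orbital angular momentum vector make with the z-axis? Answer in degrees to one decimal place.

θ ≈ 116.6°

A g state has l = 4.
|L|² = l(l+1)ℏ² = 20ℏ², so |L| = 2√5 ℏ.
L_z = m_l ℏ = −2ℏ.
cos θ = L_z/|L| = -2/√20, so θ ≈ 116.6°.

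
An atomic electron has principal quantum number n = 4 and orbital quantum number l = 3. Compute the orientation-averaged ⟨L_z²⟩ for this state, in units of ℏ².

⟨L_z²⟩ = 4 ℏ²

m_l ∈ {-3, -2, -1, 0, 1, 2, 3}.
⟨L_z²⟩ = ℏ²·(Σ m_l²)/(2l+1) = ℏ²·28/7 = 4ℏ².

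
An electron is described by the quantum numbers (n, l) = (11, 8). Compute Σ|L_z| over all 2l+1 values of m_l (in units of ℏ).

Σ|L_z| = 72 ℏ

m_l runs from −8 to 8, i.e. {-8, -7, -6, -5, -4, -3, -2, -1, 0, 1, 2, 3, 4, 5, 6, 7, 8}.
Σ|m_l| = 2·8(8+1)/2 = 72.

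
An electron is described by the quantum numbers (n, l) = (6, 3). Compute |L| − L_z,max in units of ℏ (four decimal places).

|L| = 2√3 ℏ ≈ 3.4641ℏ, while L_z,max = lℏ = 3ℏ.
The difference is (2√3 − 3)ℏ ≈ 0.4641ℏ.

|L| − L_z,max ≈ 0.4641ℏ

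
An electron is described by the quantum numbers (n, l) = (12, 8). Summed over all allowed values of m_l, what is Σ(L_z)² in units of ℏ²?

Σ(L_z)² = 408 ℏ²

m_l runs from −8 to 8, i.e. {-8, -7, -6, -5, -4, -3, -2, -1, 0, 1, 2, 3, 4, 5, 6, 7, 8}.
Σ m_l² = l(l+1)(2l+1)/3 = 8·9·17/3 = 408.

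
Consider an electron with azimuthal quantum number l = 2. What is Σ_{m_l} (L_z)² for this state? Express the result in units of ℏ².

Σ(L_z)² = 10 ℏ²

m_l ∈ {-2, -1, 0, 1, 2}.
Σ m_l² = l(l+1)(2l+1)/3 = 2·3·5/3 = 10.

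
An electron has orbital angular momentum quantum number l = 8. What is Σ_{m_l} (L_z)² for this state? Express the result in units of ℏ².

Σ(L_z)² = 408 ℏ²

m_l ∈ {-8, -7, -6, -5, -4, -3, -2, -1, 0, 1, 2, 3, 4, 5, 6, 7, 8}.
Σ m_l² = 2·(1 + 4 + 9 + 16 + 25 + 36 + 49 + 64) = 408.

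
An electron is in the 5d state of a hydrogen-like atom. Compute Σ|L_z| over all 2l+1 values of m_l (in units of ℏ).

The 5d subshell has l = 2.
The allowed m_l values are -2, -1, 0, 1, 2.
Σ|m_l| = l(l+1) = 6.

Σ|L_z| = 6 ℏ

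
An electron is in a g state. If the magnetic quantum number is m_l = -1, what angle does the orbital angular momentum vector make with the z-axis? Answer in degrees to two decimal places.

A g state has l = 4.
|L|² = l(l+1)ℏ² = 20ℏ², so |L| = 2√5 ℏ.
L_z = m_l ℏ = −1ℏ.
cos θ = L_z/|L| = -1/√20, so θ ≈ 102.92°.

θ ≈ 102.92°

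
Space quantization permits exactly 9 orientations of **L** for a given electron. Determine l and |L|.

2l + 1 = 9 ⇒ l = 4.
|L| = ℏ√(l(l+1)) = ℏ√(4·5) = 2√5 ℏ.

l = 4, |L| = 2√5 ℏ ≈ 4.472ℏ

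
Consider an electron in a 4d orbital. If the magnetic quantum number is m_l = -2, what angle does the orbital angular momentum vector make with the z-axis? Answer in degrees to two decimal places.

4d means n = 4, l = 2.
|L| = √(l(l+1)) ℏ = √6 ℏ.
L_z = m_l ℏ = −2ℏ.
cos θ = L_z/|L| = -2/√6, so θ ≈ 144.74°.

θ ≈ 144.74°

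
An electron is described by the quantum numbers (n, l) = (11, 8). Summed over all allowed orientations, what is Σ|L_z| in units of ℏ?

m_l runs from −8 to 8, i.e. {-8, -7, -6, -5, -4, -3, -2, -1, 0, 1, 2, 3, 4, 5, 6, 7, 8}.
Σ|m_l| = 2·8(8+1)/2 = 72.

Σ|L_z| = 72 ℏ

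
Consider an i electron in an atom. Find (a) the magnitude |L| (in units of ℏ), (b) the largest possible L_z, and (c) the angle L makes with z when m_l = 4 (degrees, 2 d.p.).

For an i orbital, l = 6.
|L| = ℏ√(6·7) = √42 ℏ ≈ 6.481ℏ.
L_z,max = lℏ = 6ℏ.
For m_l = 4: cos θ = 4/√42, θ ≈ 51.89°.

|L| = √42 ℏ ≈ 6.481ℏ; L_z,max = 6ℏ; θ(m_l=4) ≈ 51.89°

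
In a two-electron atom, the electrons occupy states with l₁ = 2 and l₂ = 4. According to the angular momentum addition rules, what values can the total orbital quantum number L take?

Angular momentum addition gives L = |l₁ − l₂|, …, l₁ + l₂.
Allowed values: L = 2, 3, 4, 5, 6.

L = 2, 3, 4, 5, 6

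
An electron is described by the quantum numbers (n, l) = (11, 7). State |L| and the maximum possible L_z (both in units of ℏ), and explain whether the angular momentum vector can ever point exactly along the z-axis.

No: L_z,max = 7ℏ < |L| = 2√14 ℏ ≈ 7.483ℏ

|L| = 2√14 ℏ ≈ 7.4833ℏ, while L_z,max = lℏ = 7ℏ.
Since |L| > L_z,max, the vector can never point exactly along z; the closest it comes is θ_min = arccos(7/√56) ≈ 20.7°.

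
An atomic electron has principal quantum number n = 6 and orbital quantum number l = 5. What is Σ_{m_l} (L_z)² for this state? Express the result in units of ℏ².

Σ(L_z)² = 110 ℏ²

m_l ∈ {-5, -4, -3, -2, -1, 0, 1, 2, 3, 4, 5}.
Σ m_l² = 2·(1 + 4 + 9 + 16 + 25) = 110.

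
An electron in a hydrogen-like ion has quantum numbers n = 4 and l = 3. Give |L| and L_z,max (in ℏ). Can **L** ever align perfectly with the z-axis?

|L| = 2√3 ℏ ≈ 3.4641ℏ, while L_z,max = lℏ = 3ℏ.
Since |L| > L_z,max, the vector can never point exactly along z; the closest it comes is θ_min = arccos(3/√12) ≈ 30.0°.

No: L_z,max = 3ℏ < |L| = 2√3 ℏ ≈ 3.464ℏ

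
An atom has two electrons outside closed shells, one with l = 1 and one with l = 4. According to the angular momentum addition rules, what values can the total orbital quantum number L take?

L = 3, 4, 5

Angular momentum addition gives L = |l₁ − l₂|, …, l₁ + l₂.
So L can be 3, 4, 5.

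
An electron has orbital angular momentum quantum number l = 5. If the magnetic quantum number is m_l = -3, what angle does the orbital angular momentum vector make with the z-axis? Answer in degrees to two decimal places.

θ ≈ 123.21°

|L|² = l(l+1)ℏ² = 30ℏ², so |L| = √30 ℏ.
L_z = m_l ℏ = −3ℏ.
cos θ = L_z/|L| = -3/√30, so θ ≈ 123.21°.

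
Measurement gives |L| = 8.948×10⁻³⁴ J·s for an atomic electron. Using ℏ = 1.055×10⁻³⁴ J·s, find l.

|L|/ℏ = (8.948×10⁻³⁴)/(1.055×10⁻³⁴) ≈ 8.482.
Set l(l+1) = 71.94; the integer solution is l = 8.

l = 8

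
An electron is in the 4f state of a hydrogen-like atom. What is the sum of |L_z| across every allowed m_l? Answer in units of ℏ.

For 4f, l = 3.
The allowed m_l values are -3, -2, -1, 0, 1, 2, 3.
Σ|m_l| = l(l+1) = 12.

Σ|L_z| = 12 ℏ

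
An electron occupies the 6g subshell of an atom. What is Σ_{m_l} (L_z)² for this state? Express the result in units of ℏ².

For 6g, l = 4.
m_l runs from −4 to 4, i.e. {-4, -3, -2, -1, 0, 1, 2, 3, 4}.
Σ m_l² = l(l+1)(2l+1)/3 = 4·5·9/3 = 60.

Σ(L_z)² = 60 ℏ²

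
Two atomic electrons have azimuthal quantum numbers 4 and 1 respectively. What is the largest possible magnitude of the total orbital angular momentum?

The total orbital quantum number L ranges from |l₁ − l₂| to l₁ + l₂ in integer steps.
L ∈ {3, 4, 5}.
The largest magnitude corresponds to L = 5: |L_tot| = ℏ√(5·6) = √30 ℏ.

|L_tot|_max = √30 ℏ ≈ 5.477ℏ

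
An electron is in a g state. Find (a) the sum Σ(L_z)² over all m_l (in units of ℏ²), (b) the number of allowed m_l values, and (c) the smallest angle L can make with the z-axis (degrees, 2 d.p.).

The letter g corresponds to l = 4.
Σ m_l² = 60, so Σ(L_z)² = 60 ℏ².
There are 2l+1 = 9 values of m_l.
cos θ_min = 4/√20, so θ_min ≈ 26.57°.

Σ(L_z)² = 60 ℏ²; 9 values; θ_min ≈ 26.57°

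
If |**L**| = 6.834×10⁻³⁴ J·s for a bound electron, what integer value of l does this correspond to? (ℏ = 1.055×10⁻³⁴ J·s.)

l = 6

Dividing by ℏ: |L|/ℏ ≈ 6.478.
Set l(l+1) = 41.96; the integer solution is l = 6.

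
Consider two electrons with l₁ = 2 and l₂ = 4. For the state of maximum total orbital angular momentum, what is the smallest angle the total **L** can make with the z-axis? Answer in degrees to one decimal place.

The total orbital quantum number L ranges from |l₁ − l₂| to l₁ + l₂ in integer steps.
So L can be 2, 3, 4, 5, 6.
The maximum is L = 6, with |L_tot| = ℏ√(6·7) = √42 ℏ.
The minimum angle with z is arccos(6/√42) ≈ 22.2°.

θ_min ≈ 22.2°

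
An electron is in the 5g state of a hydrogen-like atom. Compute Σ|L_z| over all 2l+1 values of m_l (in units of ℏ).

Σ|L_z| = 20 ℏ

For 5g, l = 4.
m_l runs from −4 to 4, i.e. {-4, -3, -2, -1, 0, 1, 2, 3, 4}.
Σ|m_l| = l(l+1) = 20.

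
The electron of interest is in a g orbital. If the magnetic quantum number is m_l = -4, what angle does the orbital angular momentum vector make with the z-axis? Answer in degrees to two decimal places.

θ ≈ 153.43°

The letter g corresponds to l = 4.
|L|² = l(l+1)ℏ² = 20ℏ², so |L| = 2√5 ℏ.
L_z = m_l ℏ = −4ℏ.
cos θ = L_z/|L| = -4/√20, so θ ≈ 153.43°.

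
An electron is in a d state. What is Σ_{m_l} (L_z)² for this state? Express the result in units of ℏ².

For a d orbital, l = 2.
m_l ∈ {-2, -1, 0, 1, 2}.
Σ m_l² = l(l+1)(2l+1)/3 = 2·3·5/3 = 10.

Σ(L_z)² = 10 ℏ²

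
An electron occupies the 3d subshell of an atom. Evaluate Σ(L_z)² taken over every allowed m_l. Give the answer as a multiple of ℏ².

Σ(L_z)² = 10 ℏ²

The 3d subshell has l = 2.
m_l runs from −2 to 2, i.e. {-2, -1, 0, 1, 2}.
Σ m_l² = 2·(1 + 4) = 10.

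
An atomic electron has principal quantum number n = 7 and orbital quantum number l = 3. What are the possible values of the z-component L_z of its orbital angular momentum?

L_z ∈ {−3ℏ, −2ℏ, −ℏ, 0, ℏ, 2ℏ, 3ℏ}

L_z = m_l ℏ with m_l ranging from −l to +l in integer steps.
For l = 3: m_l ∈ {-3, -2, -1, 0, 1, 2, 3}.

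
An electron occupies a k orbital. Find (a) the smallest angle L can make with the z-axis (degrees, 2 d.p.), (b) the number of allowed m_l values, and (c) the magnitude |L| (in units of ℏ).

The letter k corresponds to l = 7.
cos θ_min = 7/√56, so θ_min ≈ 20.70°.
There are 2l+1 = 15 values of m_l.
|L| = ℏ√(7·8) = 2√14 ℏ ≈ 7.483ℏ.

θ_min ≈ 20.70°; 15 values; |L| = 2√14 ℏ ≈ 7.483ℏ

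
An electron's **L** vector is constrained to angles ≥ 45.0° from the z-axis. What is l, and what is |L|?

l = 1, |L| = √2 ℏ ≈ 1.414ℏ

cos²θ_min = l/(l+1) = 0.5000.
Solving: l = 1.
Then |L| = ℏ√(1·2) = √2 ℏ.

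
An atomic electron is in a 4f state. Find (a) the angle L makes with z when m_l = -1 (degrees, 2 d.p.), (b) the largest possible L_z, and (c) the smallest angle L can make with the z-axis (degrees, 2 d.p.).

θ(m_l=-1) ≈ 106.78°; L_z,max = 3ℏ; θ_min ≈ 30.00°

For 4f, l = 3.
For m_l = -1: cos θ = -1/√12, θ ≈ 106.78°.
L_z,max = lℏ = 3ℏ.
cos θ_min = 3/√12, so θ_min ≈ 30.00°.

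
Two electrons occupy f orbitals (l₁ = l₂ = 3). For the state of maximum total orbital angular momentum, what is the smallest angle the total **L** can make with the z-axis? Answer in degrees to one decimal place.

By the triangle rule, |l₁ − l₂| ≤ L ≤ l₁ + l₂.
Allowed values: L = 0, 1, 2, 3, 4, 5, 6.
The maximum is L = 6, with |L_tot| = ℏ√(6·7) = √42 ℏ.
The minimum angle with z is arccos(6/√42) ≈ 22.2°.

θ_min ≈ 22.2°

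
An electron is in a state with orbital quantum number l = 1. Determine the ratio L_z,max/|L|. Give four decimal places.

L_z,max/|L| = 0.7071

|L| = √2 ℏ ≈ 1.4142ℏ, while L_z,max = lℏ = 1ℏ.
L_z,max/|L| = 1/√2 = 0.7071.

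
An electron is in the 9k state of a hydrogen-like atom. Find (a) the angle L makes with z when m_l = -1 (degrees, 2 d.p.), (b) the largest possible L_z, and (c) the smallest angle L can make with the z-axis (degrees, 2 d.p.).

θ(m_l=-1) ≈ 97.68°; L_z,max = 7ℏ; θ_min ≈ 20.70°

The 9k subshell has l = 7.
For m_l = -1: cos θ = -1/√56, θ ≈ 97.68°.
L_z,max = lℏ = 7ℏ.
cos θ_min = 7/√56, so θ_min ≈ 20.70°.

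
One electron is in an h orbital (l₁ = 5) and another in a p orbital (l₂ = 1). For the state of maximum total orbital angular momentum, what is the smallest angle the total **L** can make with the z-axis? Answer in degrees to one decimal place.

The total orbital quantum number L ranges from |l₁ − l₂| to l₁ + l₂ in integer steps.
So L can be 4, 5, 6.
The maximum is L = 6, with |L_tot| = ℏ√(6·7) = √42 ℏ.
The minimum angle with z is arccos(6/√42) ≈ 22.2°.

θ_min ≈ 22.2°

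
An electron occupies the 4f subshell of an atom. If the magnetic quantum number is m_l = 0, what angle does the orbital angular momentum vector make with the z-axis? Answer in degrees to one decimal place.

θ ≈ 90.0°

The 4f subshell has l = 3.
|L| = √(l(l+1)) ℏ = 2√3 ℏ.
L_z = m_l ℏ = 0ℏ.
cos θ = L_z/|L| = 0/√12, so θ ≈ 90.0°.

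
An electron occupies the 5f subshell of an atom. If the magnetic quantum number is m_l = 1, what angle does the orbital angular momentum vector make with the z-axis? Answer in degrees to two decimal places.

θ ≈ 73.22°

For 5f, l = 3.
|L| = ℏ√(l(l+1)) = 2√3 ℏ.
L_z = m_l ℏ = 1ℏ.
cos θ = L_z/|L| = 1/√12, so θ ≈ 73.22°.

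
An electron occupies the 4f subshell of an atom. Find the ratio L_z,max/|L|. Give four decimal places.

The 4f subshell has l = 3.
|L| = 2√3 ℏ ≈ 3.4641ℏ, while L_z,max = lℏ = 3ℏ.
L_z,max/|L| = 3/√12 = 0.8660.

L_z,max/|L| = 0.8660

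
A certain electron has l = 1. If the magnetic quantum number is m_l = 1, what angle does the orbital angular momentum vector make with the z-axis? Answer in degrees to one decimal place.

θ ≈ 45.0°

|L| = √(l(l+1)) ℏ = √2 ℏ.
L_z = m_l ℏ = 1ℏ.
cos θ = L_z/|L| = 1/√2, so θ ≈ 45.0°.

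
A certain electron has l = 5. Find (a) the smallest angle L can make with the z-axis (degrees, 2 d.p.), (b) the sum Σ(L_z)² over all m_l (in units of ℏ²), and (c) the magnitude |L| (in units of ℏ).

cos θ_min = 5/√30, so θ_min ≈ 24.09°.
Σ m_l² = 110, so Σ(L_z)² = 110 ℏ².
|L| = ℏ√(5·6) = √30 ℏ ≈ 5.477ℏ.

θ_min ≈ 24.09°; Σ(L_z)² = 110 ℏ²; |L| = √30 ℏ ≈ 5.477ℏ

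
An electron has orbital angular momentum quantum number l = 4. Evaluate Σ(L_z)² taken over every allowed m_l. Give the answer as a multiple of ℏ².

Σ(L_z)² = 60 ℏ²

m_l ∈ {-4, -3, -2, -1, 0, 1, 2, 3, 4}.
Σ m_l² = 2·(1 + 4 + 9 + 16) = 60.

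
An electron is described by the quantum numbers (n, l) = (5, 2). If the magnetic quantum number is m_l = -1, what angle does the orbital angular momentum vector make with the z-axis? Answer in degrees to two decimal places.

θ ≈ 114.09°

|L| = √(l(l+1)) ℏ = √6 ℏ.
L_z = m_l ℏ = −1ℏ.
cos θ = L_z/|L| = -1/√6, so θ ≈ 114.09°.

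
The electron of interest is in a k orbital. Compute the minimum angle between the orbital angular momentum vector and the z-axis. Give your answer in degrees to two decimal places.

For a k orbital, l = 7.
|L| = √(l(l+1)) ℏ = 2√14 ℏ.
The smallest angle corresponds to the largest L_z, i.e. m_l = l = 7, giving L_z = 7ℏ.
cos θ_min = 7/√56, so θ_min ≈ 20.70°.

θ_min ≈ 20.70°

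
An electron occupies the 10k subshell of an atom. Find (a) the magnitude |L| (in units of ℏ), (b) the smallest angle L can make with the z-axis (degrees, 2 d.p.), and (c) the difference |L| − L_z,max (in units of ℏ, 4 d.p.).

For 10k, l = 7.
|L| = ℏ√(7·8) = 2√14 ℏ ≈ 7.483ℏ.
cos θ_min = 7/√56, so θ_min ≈ 20.70°.
|L| − L_z,max = (2√14 − 7)ℏ ≈ 0.4833ℏ.

|L| = 2√14 ℏ ≈ 7.483ℏ; θ_min ≈ 20.70°; |L|−L_z,max ≈ 0.4833ℏ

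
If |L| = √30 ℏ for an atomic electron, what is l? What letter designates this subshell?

l = 5 (h orbital)

(|L|/ℏ)² = l(l+1) = 30.
The positive root is l = 5.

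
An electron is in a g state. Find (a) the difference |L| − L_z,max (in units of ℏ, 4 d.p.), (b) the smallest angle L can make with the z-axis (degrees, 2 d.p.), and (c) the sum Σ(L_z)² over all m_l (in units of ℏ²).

|L|−L_z,max ≈ 0.4721ℏ; θ_min ≈ 26.57°; Σ(L_z)² = 60 ℏ²

The letter g corresponds to l = 4.
|L| − L_z,max = (2√5 − 4)ℏ ≈ 0.4721ℏ.
cos θ_min = 4/√20, so θ_min ≈ 26.57°.
Σ m_l² = 60, so Σ(L_z)² = 60 ℏ².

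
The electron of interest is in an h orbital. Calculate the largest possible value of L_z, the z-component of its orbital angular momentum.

L_z,max = 5ℏ

For an h orbital, l = 5.
L_z = m_l ℏ with m_l ∈ {−5, …, 5}; the maximum is m_l = 5.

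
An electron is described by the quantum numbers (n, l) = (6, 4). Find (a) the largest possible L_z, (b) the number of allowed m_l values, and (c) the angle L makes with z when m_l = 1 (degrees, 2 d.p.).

L_z,max = 4ℏ; 9 values; θ(m_l=1) ≈ 77.08°

L_z,max = lℏ = 4ℏ.
There are 2l+1 = 9 values of m_l.
For m_l = 1: cos θ = 1/√20, θ ≈ 77.08°.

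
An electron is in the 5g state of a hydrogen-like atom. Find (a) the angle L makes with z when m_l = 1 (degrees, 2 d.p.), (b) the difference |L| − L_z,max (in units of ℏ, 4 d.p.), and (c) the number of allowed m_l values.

For 5g, l = 4.
For m_l = 1: cos θ = 1/√20, θ ≈ 77.08°.
|L| − L_z,max = (2√5 − 4)ℏ ≈ 0.4721ℏ.
There are 2l+1 = 9 values of m_l.

θ(m_l=1) ≈ 77.08°; |L|−L_z,max ≈ 0.4721ℏ; 9 values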